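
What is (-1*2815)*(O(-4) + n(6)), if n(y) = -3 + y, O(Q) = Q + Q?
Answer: 14075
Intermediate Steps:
O(Q) = 2*Q
(-1*2815)*(O(-4) + n(6)) = (-1*2815)*(2*(-4) + (-3 + 6)) = -2815*(-8 + 3) = -2815*(-5) = 14075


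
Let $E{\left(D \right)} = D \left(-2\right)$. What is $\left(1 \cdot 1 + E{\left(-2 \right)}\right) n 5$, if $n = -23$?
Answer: $-575$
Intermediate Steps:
$E{\left(D \right)} = - 2 D$
$\left(1 \cdot 1 + E{\left(-2 \right)}\right) n 5 = \left(1 \cdot 1 - -4\right) \left(-23\right) 5 = \left(1 + 4\right) \left(-23\right) 5 = 5 \left(-23\right) 5 = \left(-115\right) 5 = -575$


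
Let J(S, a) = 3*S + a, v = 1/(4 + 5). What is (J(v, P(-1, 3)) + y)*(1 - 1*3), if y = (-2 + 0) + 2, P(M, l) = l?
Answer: -20/3 ≈ -6.6667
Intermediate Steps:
y = 0 (y = -2 + 2 = 0)
v = ⅑ (v = 1/9 = ⅑ ≈ 0.11111)
J(S, a) = a + 3*S
(J(v, P(-1, 3)) + y)*(1 - 1*3) = ((3 + 3*(⅑)) + 0)*(1 - 1*3) = ((3 + ⅓) + 0)*(1 - 3) = (10/3 + 0)*(-2) = (10/3)*(-2) = -20/3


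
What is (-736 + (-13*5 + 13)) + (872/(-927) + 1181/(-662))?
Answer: -485247163/613674 ≈ -790.72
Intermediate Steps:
(-736 + (-13*5 + 13)) + (872/(-927) + 1181/(-662)) = (-736 + (-65 + 13)) + (872*(-1/927) + 1181*(-1/662)) = (-736 - 52) + (-872/927 - 1181/662) = -788 - 1672051/613674 = -485247163/613674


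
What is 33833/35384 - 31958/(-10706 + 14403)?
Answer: -1005721271/130814648 ≈ -7.6881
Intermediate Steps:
33833/35384 - 31958/(-10706 + 14403) = 33833*(1/35384) - 31958/3697 = 33833/35384 - 31958*1/3697 = 33833/35384 - 31958/3697 = -1005721271/130814648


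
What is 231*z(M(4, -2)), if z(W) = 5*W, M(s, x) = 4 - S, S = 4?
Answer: 0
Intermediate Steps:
M(s, x) = 0 (M(s, x) = 4 - 1*4 = 4 - 4 = 0)
231*z(M(4, -2)) = 231*(5*0) = 231*0 = 0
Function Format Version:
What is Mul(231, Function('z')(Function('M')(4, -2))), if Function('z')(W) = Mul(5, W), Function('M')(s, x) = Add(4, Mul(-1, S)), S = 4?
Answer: 0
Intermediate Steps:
Function('M')(s, x) = 0 (Function('M')(s, x) = Add(4, Mul(-1, 4)) = Add(4, -4) = 0)
Mul(231, Function('z')(Function('M')(4, -2))) = Mul(231, Mul(5, 0)) = Mul(231, 0) = 0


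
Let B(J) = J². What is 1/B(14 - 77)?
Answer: 1/3969 ≈ 0.00025195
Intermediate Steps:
1/B(14 - 77) = 1/((14 - 77)²) = 1/((-63)²) = 1/3969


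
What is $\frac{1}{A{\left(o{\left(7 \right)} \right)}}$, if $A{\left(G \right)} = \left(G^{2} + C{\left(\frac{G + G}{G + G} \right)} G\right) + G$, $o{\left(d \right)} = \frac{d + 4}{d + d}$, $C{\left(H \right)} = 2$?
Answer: $\frac{196}{583} \approx 0.33619$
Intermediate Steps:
$o{\left(d \right)} = \frac{4 + d}{2 d}$
$A{\left(G \right)} = G^{2} + 3 G$ ($A{\left(G \right)} = \left(G^{2} + 2 G\right) + G = G^{2} + 3 G$)
$\frac{1}{A{\left(o{\left(7 \right)} \right)}} = \frac{1}{\frac{4 + 7}{2 \cdot 7} \left(3 + \frac{4 + 7}{2 \cdot 7}\right)} = \frac{1}{\frac{1}{2} \cdot \frac{1}{7} \cdot 11 \left(3 + \frac{1}{2} \cdot \frac{1}{7} \cdot 11\right)} = \frac{1}{\frac{11}{14} \left(3 + \frac{11}{14}\right)} = \frac{1}{\frac{11}{14} \cdot \frac{53}{14}} = \frac{1}{\frac{583}{196}} = \frac{196}{583}$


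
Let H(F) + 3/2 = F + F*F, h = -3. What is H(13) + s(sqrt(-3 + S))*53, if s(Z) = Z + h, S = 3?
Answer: 43/2 ≈ 21.500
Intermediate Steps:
H(F) = -3/2 + F + F**2 (H(F) = -3/2 + (F + F*F) = -3/2 + (F + F**2) = -3/2 + F + F**2)
s(Z) = -3 + Z (s(Z) = Z - 3 = -3 + Z)
H(13) + s(sqrt(-3 + S))*53 = (-3/2 + 13 + 13**2) + (-3 + sqrt(-3 + 3))*53 = (-3/2 + 13 + 169) + (-3 + sqrt(0))*53 = 361/2 + (-3 + 0)*53 = 361/2 - 3*53 = 361/2 - 159 = 43/2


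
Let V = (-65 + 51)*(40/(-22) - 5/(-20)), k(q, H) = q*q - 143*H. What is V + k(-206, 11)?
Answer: 899469/22 ≈ 40885.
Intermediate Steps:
k(q, H) = q² - 143*H
V = 483/22 (V = -14*(40*(-1/22) - 5*(-1/20)) = -14*(-20/11 + ¼) = -14*(-69/44) = 483/22 ≈ 21.955)
V + k(-206, 11) = 483/22 + ((-206)² - 143*11) = 483/22 + (42436 - 1573) = 483/22 + 40863 = 899469/22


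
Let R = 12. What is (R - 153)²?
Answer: 19881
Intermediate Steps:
(R - 153)² = (12 - 153)² = (-141)² = 19881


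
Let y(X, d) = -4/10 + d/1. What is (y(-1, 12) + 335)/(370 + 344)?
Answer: 1733/3570 ≈ 0.48543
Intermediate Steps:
y(X, d) = -2/5 + d (y(X, d) = -4*1/10 + d*1 = -2/5 + d)
(y(-1, 12) + 335)/(370 + 344) = ((-2/5 + 12) + 335)/(370 + 344) = (58/5 + 335)/714 = (1733/5)*(1/714) = 1733/3570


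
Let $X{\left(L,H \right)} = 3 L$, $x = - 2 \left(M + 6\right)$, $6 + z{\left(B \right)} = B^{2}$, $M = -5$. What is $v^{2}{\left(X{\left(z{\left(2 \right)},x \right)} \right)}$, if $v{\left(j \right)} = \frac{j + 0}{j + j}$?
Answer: $\frac{1}{4} \approx 0.25$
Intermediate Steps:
$z{\left(B \right)} = -6 + B^{2}$
$x = -2$ ($x = - 2 \left(-5 + 6\right) = \left(-2\right) 1 = -2$)
$v{\left(j \right)} = \frac{1}{2}$ ($v{\left(j \right)} = \frac{j}{2 j} = j \frac{1}{2 j} = \frac{1}{2}$)
$v^{2}{\left(X{\left(z{\left(2 \right)},x \right)} \right)} = \left(\frac{1}{2}\right)^{2} = \frac{1}{4}$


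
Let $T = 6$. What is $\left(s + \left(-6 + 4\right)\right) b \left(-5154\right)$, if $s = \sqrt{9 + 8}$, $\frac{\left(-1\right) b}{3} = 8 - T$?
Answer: $-61848 + 30924 \sqrt{17} \approx 65655.0$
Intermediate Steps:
$b = -6$ ($b = - 3 \left(8 - 6\right) = \left(-3\right) 2 = -6$)
$s = \sqrt{17} \approx 4.1231$
$\left(s + \left(-6 + 4\right)\right) b \left(-5154\right) = \left(\sqrt{17} + \left(-6 + 4\right)\right) \left(-6\right) \left(-5154\right) = \left(\sqrt{17} - 2\right) \left(-6\right) \left(-5154\right) = \left(-2 + \sqrt{17}\right) \left(-6\right) \left(-5154\right) = \left(12 - 6 \sqrt{17}\right) \left(-5154\right) = -61848 + 30924 \sqrt{17}$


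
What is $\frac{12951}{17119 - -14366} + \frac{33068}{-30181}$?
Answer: $- \frac{216757283}{316749595} \approx -0.68432$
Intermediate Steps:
$\frac{12951}{17119 - -14366} + \frac{33068}{-30181} = \frac{12951}{17119 + 14366} + 33068 \left(- \frac{1}{30181}\right) = \frac{12951}{31485} - \frac{33068}{30181} = 12951 \cdot \frac{1}{31485} - \frac{33068}{30181} = \frac{4317}{10495} - \frac{33068}{30181} = - \frac{216757283}{316749595}$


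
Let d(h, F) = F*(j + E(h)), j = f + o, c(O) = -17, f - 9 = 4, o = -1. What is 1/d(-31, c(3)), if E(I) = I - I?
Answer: -1/204 ≈ -0.0049020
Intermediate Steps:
f = 13 (f = 9 + 4 = 13)
j = 12 (j = 13 - 1 = 12)
E(I) = 0
d(h, F) = 12*F (d(h, F) = F*(12 + 0) = F*12 = 12*F)
1/d(-31, c(3)) = 1/(12*(-17)) = 1/(-204) = -1/204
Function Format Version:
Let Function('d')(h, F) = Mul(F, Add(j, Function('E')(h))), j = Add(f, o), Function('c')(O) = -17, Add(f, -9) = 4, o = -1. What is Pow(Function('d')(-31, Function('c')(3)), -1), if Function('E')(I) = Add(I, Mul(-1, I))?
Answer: Rational(-1, 204) ≈ -0.0049020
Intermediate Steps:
f = 13 (f = Add(9, 4) = 13)
j = 12 (j = Add(13, -1) = 12)
Function('E')(I) = 0
Function('d')(h, F) = Mul(12, F) (Function('d')(h, F) = Mul(F, Add(12, 0)) = Mul(F, 12) = Mul(12, F))
Pow(Function('d')(-31, Function('c')(3)), -1) = Pow(Mul(12, -17), -1) = Pow(-204, -1) = Rational(-1, 204)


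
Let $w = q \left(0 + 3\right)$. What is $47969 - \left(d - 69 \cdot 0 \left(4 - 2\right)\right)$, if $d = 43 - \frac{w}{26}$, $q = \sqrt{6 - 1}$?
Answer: $47926 + \frac{3 \sqrt{5}}{26} \approx 47926.0$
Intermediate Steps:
$q = \sqrt{5} \approx 2.2361$
$w = 3 \sqrt{5}$ ($w = \sqrt{5} \left(0 + 3\right) = \sqrt{5} \cdot 3 = 3 \sqrt{5} \approx 6.7082$)
$d = 43 - \frac{3 \sqrt{5}}{26} \approx 42.742$
$47969 - \left(d - 69 \cdot 0 \left(4 - 2\right)\right) = 47969 - \left(\left(43 - \frac{3 \sqrt{5}}{26}\right) - 69 \cdot 0 \left(4 - 2\right)\right) = 47969 - \left(\left(43 - \frac{3 \sqrt{5}}{26}\right) - 69 \cdot 0 \cdot 2\right) = 47969 - \left(\left(43 - \frac{3 \sqrt{5}}{26}\right) - 0\right) = 47969 - \left(\left(43 - \frac{3 \sqrt{5}}{26}\right) + 0\right) = 47969 - \left(43 - \frac{3 \sqrt{5}}{26}\right) = 47926 + \frac{3 \sqrt{5}}{26}$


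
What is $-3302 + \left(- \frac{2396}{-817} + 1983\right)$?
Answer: $- \frac{1075227}{817} \approx -1316.1$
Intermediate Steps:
$-3302 + \left(- \frac{2396}{-817} + 1983\right) = -3302 + \left(\left(-2396\right) \left(- \frac{1}{817}\right) + 1983\right) = -3302 + \left(\frac{2396}{817} + 1983\right) = -3302 + \frac{1622507}{817} = - \frac{1075227}{817}$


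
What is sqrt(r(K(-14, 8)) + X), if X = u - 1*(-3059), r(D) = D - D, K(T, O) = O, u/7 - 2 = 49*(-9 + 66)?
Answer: 4*sqrt(1414) ≈ 150.41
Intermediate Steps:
u = 19565 (u = 14 + 7*(49*(-9 + 66)) = 14 + 7*(49*57) = 14 + 7*2793 = 14 + 19551 = 19565)
r(D) = 0
X = 22624 (X = 19565 - 1*(-3059) = 19565 + 3059 = 22624)
sqrt(r(K(-14, 8)) + X) = sqrt(0 + 22624) = sqrt(22624) = 4*sqrt(1414)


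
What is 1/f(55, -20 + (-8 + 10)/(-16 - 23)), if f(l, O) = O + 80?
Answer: 39/2338 ≈ 0.016681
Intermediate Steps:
f(l, O) = 80 + O
1/f(55, -20 + (-8 + 10)/(-16 - 23)) = 1/(80 + (-20 + (-8 + 10)/(-16 - 23))) = 1/(80 + (-20 + 2/(-39))) = 1/(80 + (-20 + 2*(-1/39))) = 1/(80 + (-20 - 2/39)) = 1/(80 - 782/39) = 1/(2338/39) = 39/2338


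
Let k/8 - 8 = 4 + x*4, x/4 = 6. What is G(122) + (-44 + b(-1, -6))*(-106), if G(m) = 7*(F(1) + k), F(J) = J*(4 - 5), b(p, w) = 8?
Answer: 9857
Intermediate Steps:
x = 24 (x = 4*6 = 24)
F(J) = -J (F(J) = J*(-1) = -J)
k = 864 (k = 64 + 8*(4 + 24*4) = 64 + 8*(4 + 96) = 64 + 8*100 = 64 + 800 = 864)
G(m) = 6041 (G(m) = 7*(-1*1 + 864) = 7*(-1 + 864) = 7*863 = 6041)
G(122) + (-44 + b(-1, -6))*(-106) = 6041 + (-44 + 8)*(-106) = 6041 - 36*(-106) = 6041 + 3816 = 9857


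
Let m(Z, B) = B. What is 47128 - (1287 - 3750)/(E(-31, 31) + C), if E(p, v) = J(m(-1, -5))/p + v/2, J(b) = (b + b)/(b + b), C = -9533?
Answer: 27809467430/590087 ≈ 47128.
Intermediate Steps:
J(b) = 1 (J(b) = (2*b)/((2*b)) = (2*b)*(1/(2*b)) = 1)
E(p, v) = 1/p + v/2
47128 - (1287 - 3750)/(E(-31, 31) + C) = 47128 - (1287 - 3750)/((1/(-31) + (1/2)*31) - 9533) = 47128 - (-2463)/((-1/31 + 31/2) - 9533) = 47128 - (-2463)/(959/62 - 9533) = 47128 - (-2463)/(-590087/62) = 47128 - (-2463)*(-62)/590087 = 47128 - 1*152706/590087 = 47128 - 152706/590087 = 27809467430/590087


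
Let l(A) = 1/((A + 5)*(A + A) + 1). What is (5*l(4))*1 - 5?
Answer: -360/73 ≈ -4.9315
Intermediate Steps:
l(A) = 1/(1 + 2*A*(5 + A)) (l(A) = 1/((5 + A)*(2*A) + 1) = 1/(2*A*(5 + A) + 1) = 1/(1 + 2*A*(5 + A)))
(5*l(4))*1 - 5 = (5/(1 + 2*4² + 10*4))*1 - 5 = (5/(1 + 2*16 + 40))*1 - 5 = (5/(1 + 32 + 40))*1 - 5 = (5/73)*1 - 5 = 5/73 - 5 = -360/73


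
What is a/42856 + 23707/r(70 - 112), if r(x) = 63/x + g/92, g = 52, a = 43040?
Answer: -5841695014/230351 ≈ -25360.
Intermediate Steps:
r(x) = 13/23 + 63/x (r(x) = 63/x + 52/92 = 63/x + 52*(1/92) = 63/x + 13/23 = 13/23 + 63/x)
a/42856 + 23707/r(70 - 112) = 43040/42856 + 23707/(13/23 + 63/(70 - 112)) = 43040*(1/42856) + 23707/(13/23 + 63/(-42)) = 5380/5357 + 23707/(13/23 + 63*(-1/42)) = 5380/5357 + 23707/(13/23 - 3/2) = 5380/5357 + 23707/(-43/46) = 5380/5357 + 23707*(-46/43) = 5380/5357 - 1090522/43 = -5841695014/230351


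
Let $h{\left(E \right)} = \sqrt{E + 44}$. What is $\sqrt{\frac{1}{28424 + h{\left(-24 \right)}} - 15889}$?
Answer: $\frac{\sqrt{-903257870 - 63556 \sqrt{5}}}{2 \sqrt{14212 + \sqrt{5}}} \approx 126.05 i$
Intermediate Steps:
$h{\left(E \right)} = \sqrt{44 + E}$
$\sqrt{\frac{1}{28424 + h{\left(-24 \right)}} - 15889} = \sqrt{\frac{1}{28424 + \sqrt{44 - 24}} - 15889} = \sqrt{\frac{1}{28424 + \sqrt{20}} - 15889} = \sqrt{\frac{1}{28424 + 2 \sqrt{5}} - 15889} = \sqrt{-15889 + \frac{1}{28424 + 2 \sqrt{5}}}$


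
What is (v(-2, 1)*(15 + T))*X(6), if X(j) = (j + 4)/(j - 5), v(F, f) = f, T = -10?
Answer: 50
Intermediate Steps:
X(j) = (4 + j)/(-5 + j)
(v(-2, 1)*(15 + T))*X(6) = (1*(15 - 10))*((4 + 6)/(-5 + 6)) = (1*5)*(10/1) = 5*(1*10) = 5*10 = 50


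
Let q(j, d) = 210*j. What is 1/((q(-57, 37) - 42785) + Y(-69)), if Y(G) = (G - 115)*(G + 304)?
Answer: -1/97995 ≈ -1.0205e-5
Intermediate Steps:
Y(G) = (-115 + G)*(304 + G)
1/((q(-57, 37) - 42785) + Y(-69)) = 1/((210*(-57) - 42785) + (-34960 + (-69)² + 189*(-69))) = 1/((-11970 - 42785) + (-34960 + 4761 - 13041)) = 1/(-54755 - 43240) = 1/(-97995) = -1/97995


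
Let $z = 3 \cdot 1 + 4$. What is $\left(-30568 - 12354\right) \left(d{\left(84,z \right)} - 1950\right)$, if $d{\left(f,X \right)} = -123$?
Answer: $88977306$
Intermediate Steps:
$z = 7$ ($z = 3 + 4 = 7$)
$\left(-30568 - 12354\right) \left(d{\left(84,z \right)} - 1950\right) = \left(-30568 - 12354\right) \left(-123 - 1950\right) = - 42922 \left(-123 - 1950\right) = \left(-42922\right) \left(-2073\right) = 88977306$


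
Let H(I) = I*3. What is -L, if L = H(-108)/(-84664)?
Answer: -81/21166 ≈ -0.0038269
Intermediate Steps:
H(I) = 3*I
L = 81/21166 (L = (3*(-108))/(-84664) = -324*(-1/84664) = 81/21166 ≈ 0.0038269)
-L = -1*81/21166 = -81/21166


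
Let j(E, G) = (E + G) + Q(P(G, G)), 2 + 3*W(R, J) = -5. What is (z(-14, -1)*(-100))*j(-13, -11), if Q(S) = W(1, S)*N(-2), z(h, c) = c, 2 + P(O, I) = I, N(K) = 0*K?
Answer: -2400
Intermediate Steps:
W(R, J) = -7/3 (W(R, J) = -2/3 + (1/3)*(-5) = -2/3 - 5/3 = -7/3)
N(K) = 0
P(O, I) = -2 + I
Q(S) = 0 (Q(S) = -7/3*0 = 0)
j(E, G) = E + G (j(E, G) = (E + G) + 0 = E + G)
(z(-14, -1)*(-100))*j(-13, -11) = (-1*(-100))*(-13 - 11) = 100*(-24) = -2400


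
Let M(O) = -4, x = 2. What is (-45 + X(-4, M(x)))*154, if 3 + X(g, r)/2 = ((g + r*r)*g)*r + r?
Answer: 50050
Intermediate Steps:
X(g, r) = -6 + 2*r + 2*g*r*(g + r²) (X(g, r) = -6 + 2*(((g + r*r)*g)*r + r) = -6 + 2*(((g + r²)*g)*r + r) = -6 + 2*((g*(g + r²))*r + r) = -6 + 2*(g*r*(g + r²) + r) = -6 + 2*(r + g*r*(g + r²)) = -6 + (2*r + 2*g*r*(g + r²)) = -6 + 2*r + 2*g*r*(g + r²))
(-45 + X(-4, M(x)))*154 = (-45 + (-6 + 2*(-4) + 2*(-4)*(-4)³ + 2*(-4)*(-4)²))*154 = (-45 + (-6 - 8 + 2*(-4)*(-64) + 2*(-4)*16))*154 = (-45 + (-6 - 8 + 512 - 128))*154 = (-45 + 370)*154 = 325*154 = 50050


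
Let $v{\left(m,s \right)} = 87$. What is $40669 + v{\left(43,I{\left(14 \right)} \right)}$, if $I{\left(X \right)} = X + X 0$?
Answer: $40756$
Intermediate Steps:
$I{\left(X \right)} = X$ ($I{\left(X \right)} = X + 0 = X$)
$40669 + v{\left(43,I{\left(14 \right)} \right)} = 40669 + 87 = 40756$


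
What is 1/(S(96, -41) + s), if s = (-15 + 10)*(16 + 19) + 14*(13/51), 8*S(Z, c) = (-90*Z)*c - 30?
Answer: 204/8997383 ≈ 2.2673e-5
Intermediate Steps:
S(Z, c) = -15/4 - 45*Z*c/4 (S(Z, c) = ((-90*Z)*c - 30)/8 = (-90*Z*c - 30)/8 = (-30 - 90*Z*c)/8 = -15/4 - 45*Z*c/4)
s = -8743/51 (s = -5*35 + 14*(13*(1/51)) = -175 + 14*(13/51) = -175 + 182/51 = -8743/51 ≈ -171.43)
1/(S(96, -41) + s) = 1/((-15/4 - 45/4*96*(-41)) - 8743/51) = 1/((-15/4 + 44280) - 8743/51) = 1/(177105/4 - 8743/51) = 1/(8997383/204) = 204/8997383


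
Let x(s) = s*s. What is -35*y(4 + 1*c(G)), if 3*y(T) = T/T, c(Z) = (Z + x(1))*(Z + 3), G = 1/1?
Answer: -35/3 ≈ -11.667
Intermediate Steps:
x(s) = s**2
G = 1
c(Z) = (1 + Z)*(3 + Z) (c(Z) = (Z + 1**2)*(Z + 3) = (Z + 1)*(3 + Z) = (1 + Z)*(3 + Z))
y(T) = 1/3 (y(T) = (T/T)/3 = (1/3)*1 = 1/3)
-35*y(4 + 1*c(G)) = -35*1/3 = -35/3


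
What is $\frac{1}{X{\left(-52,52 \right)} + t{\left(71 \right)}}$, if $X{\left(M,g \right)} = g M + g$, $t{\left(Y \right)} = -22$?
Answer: $- \frac{1}{2674} \approx -0.00037397$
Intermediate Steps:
$X{\left(M,g \right)} = g + M g$ ($X{\left(M,g \right)} = M g + g = g + M g$)
$\frac{1}{X{\left(-52,52 \right)} + t{\left(71 \right)}} = \frac{1}{52 \left(1 - 52\right) - 22} = \frac{1}{52 \left(-51\right) - 22} = \frac{1}{-2652 - 22} = \frac{1}{-2674} = - \frac{1}{2674}$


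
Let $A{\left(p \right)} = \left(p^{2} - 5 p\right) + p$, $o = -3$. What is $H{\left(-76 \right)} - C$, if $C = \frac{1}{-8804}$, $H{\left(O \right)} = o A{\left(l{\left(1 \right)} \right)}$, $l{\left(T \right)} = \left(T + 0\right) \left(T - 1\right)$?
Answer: $\frac{1}{8804} \approx 0.00011358$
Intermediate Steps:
$l{\left(T \right)} = T \left(-1 + T\right)$
$A{\left(p \right)} = p^{2} - 4 p$
$H{\left(O \right)} = 0$ ($H{\left(O \right)} = - 3 \cdot 1 \left(-1 + 1\right) \left(-4 + 1 \left(-1 + 1\right)\right) = - 3 \cdot 1 \cdot 0 \left(-4 + 1 \cdot 0\right) = - 3 \cdot 0 \left(-4 + 0\right) = - 3 \cdot 0 \left(-4\right) = \left(-3\right) 0 = 0$)
$C = - \frac{1}{8804} \approx -0.00011358$
$H{\left(-76 \right)} - C = 0 - - \frac{1}{8804} = 0 + \frac{1}{8804} = \frac{1}{8804}$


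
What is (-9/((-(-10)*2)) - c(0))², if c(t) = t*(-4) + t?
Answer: 81/400 ≈ 0.20250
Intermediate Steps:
c(t) = -3*t (c(t) = -4*t + t = -3*t)
(-9/((-(-10)*2)) - c(0))² = (-9/((-(-10)*2)) - (-3)*0)² = (-9/((-5*(-4))) - 1*0)² = (-9/20 + 0)² = (-9/20)² = 81/400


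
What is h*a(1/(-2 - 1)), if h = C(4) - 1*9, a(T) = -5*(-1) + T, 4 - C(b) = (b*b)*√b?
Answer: -518/3 ≈ -172.67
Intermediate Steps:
C(b) = 4 - b^(5/2) (C(b) = 4 - b*b*√b = 4 - b²*√b = 4 - b^(5/2))
a(T) = 5 + T
h = -37 (h = (4 - 4^(5/2)) - 1*9 = (4 - 1*32) - 9 = (4 - 32) - 9 = -28 - 9 = -37)
h*a(1/(-2 - 1)) = -37*(5 + 1/(-2 - 1)) = -37*(5 + 1/(-3)) = -37*(5 - ⅓) = -37*14/3 = -518/3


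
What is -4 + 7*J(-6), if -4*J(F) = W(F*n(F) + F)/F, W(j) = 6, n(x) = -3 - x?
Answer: -9/4 ≈ -2.2500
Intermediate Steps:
J(F) = -3/(2*F)
-4 + 7*J(-6) = -4 + 7*(-3/2/(-6)) = -4 + 7*(-3/2*(-1/6)) = -4 + 7*(1/4) = -4 + 7/4 = -9/4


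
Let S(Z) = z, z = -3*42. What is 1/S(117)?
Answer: -1/126 ≈ -0.0079365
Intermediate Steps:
z = -126
S(Z) = -126
1/S(117) = 1/(-126) = -1/126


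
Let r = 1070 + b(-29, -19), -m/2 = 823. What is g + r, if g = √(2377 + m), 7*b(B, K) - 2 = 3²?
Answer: 7501/7 + √731 ≈ 1098.6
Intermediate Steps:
b(B, K) = 11/7 (b(B, K) = 2/7 + (⅐)*3² = 2/7 + (⅐)*9 = 2/7 + 9/7 = 11/7)
m = -1646 (m = -2*823 = -1646)
r = 7501/7 (r = 1070 + 11/7 = 7501/7 ≈ 1071.6)
g = √731 (g = √(2377 - 1646) = √731 ≈ 27.037)
g + r = √731 + 7501/7 = 7501/7 + √731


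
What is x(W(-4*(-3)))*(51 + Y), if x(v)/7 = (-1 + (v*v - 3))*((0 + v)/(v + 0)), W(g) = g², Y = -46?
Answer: 725620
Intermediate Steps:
x(v) = -28 + 7*v² (x(v) = 7*((-1 + (v*v - 3))*((0 + v)/(v + 0))) = 7*((-1 + (v² - 3))*(v/v)) = 7*((-1 + (-3 + v²))*1) = 7*((-4 + v²)*1) = 7*(-4 + v²) = -28 + 7*v²)
x(W(-4*(-3)))*(51 + Y) = (-28 + 7*((-4*(-3))²)²)*(51 - 46) = (-28 + 7*(12²)²)*5 = (-28 + 7*144²)*5 = (-28 + 7*20736)*5 = (-28 + 145152)*5 = 145124*5 = 725620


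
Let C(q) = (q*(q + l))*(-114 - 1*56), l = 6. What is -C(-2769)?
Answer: 1300626990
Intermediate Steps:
C(q) = -170*q*(6 + q) (C(q) = (q*(q + 6))*(-114 - 1*56) = (q*(6 + q))*(-114 - 56) = (q*(6 + q))*(-170) = -170*q*(6 + q))
-C(-2769) = -(-170)*(-2769)*(6 - 2769) = -(-170)*(-2769)*(-2763) = -1*(-1300626990) = 1300626990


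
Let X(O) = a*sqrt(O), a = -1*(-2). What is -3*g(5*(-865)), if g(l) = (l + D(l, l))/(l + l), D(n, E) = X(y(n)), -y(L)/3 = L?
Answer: -3/2 + 3*sqrt(519)/865 ≈ -1.4210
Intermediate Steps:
a = 2
y(L) = -3*L
X(O) = 2*sqrt(O)
D(n, E) = 2*sqrt(3)*sqrt(-n) (D(n, E) = 2*sqrt(-3*n) = 2*(sqrt(3)*sqrt(-n)) = 2*sqrt(3)*sqrt(-n))
g(l) = (l + 2*sqrt(3)*sqrt(-l))/(2*l) (g(l) = (l + 2*sqrt(3)*sqrt(-l))/(l + l) = (l + 2*sqrt(3)*sqrt(-l))/((2*l)) = (l + 2*sqrt(3)*sqrt(-l))*(1/(2*l)) = (l + 2*sqrt(3)*sqrt(-l))/(2*l))
-3*g(5*(-865)) = -3*((5*(-865))/2 + sqrt(3)*sqrt(-5*(-865)))/(5*(-865)) = -3*((1/2)*(-4325) + sqrt(3)*sqrt(-1*(-4325)))/(-4325) = -(-3)*(-4325/2 + sqrt(3)*sqrt(4325))/4325 = -(-3)*(-4325/2 + sqrt(3)*(5*sqrt(173)))/4325 = -(-3)*(-4325/2 + 5*sqrt(519))/4325 = -3*(1/2 - sqrt(519)/865) = -3/2 + 3*sqrt(519)/865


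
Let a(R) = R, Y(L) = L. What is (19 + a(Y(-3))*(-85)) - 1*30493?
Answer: -30219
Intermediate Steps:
(19 + a(Y(-3))*(-85)) - 1*30493 = (19 - 3*(-85)) - 1*30493 = (19 + 255) - 30493 = 274 - 30493 = -30219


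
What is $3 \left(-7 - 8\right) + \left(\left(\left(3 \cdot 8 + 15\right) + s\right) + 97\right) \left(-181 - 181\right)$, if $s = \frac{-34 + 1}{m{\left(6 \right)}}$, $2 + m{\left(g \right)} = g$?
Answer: $- \frac{92581}{2} \approx -46291.0$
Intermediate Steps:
$m{\left(g \right)} = -2 + g$
$s = - \frac{33}{4}$ ($s = \frac{-34 + 1}{-2 + 6} = - \frac{33}{4} \approx -8.25$)
$3 \left(-7 - 8\right) + \left(\left(\left(3 \cdot 8 + 15\right) + s\right) + 97\right) \left(-181 - 181\right) = 3 \left(-7 - 8\right) + \left(\left(\left(3 \cdot 8 + 15\right) - \frac{33}{4}\right) + 97\right) \left(-181 - 181\right) = 3 \left(-15\right) + \left(\left(\left(24 + 15\right) - \frac{33}{4}\right) + 97\right) \left(-362\right) = -45 + \left(\left(39 - \frac{33}{4}\right) + 97\right) \left(-362\right) = -45 + \left(\frac{123}{4} + 97\right) \left(-362\right) = -45 + \frac{511}{4} \left(-362\right) = -45 - \frac{92491}{2} = - \frac{92581}{2}$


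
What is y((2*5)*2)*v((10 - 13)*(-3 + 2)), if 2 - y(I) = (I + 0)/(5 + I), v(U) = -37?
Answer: -222/5 ≈ -44.400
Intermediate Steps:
y(I) = 2 - I/(5 + I) (y(I) = 2 - (I + 0)/(5 + I) = 2 - I/(5 + I))
y((2*5)*2)*v((10 - 13)*(-3 + 2)) = ((10 + (2*5)*2)/(5 + (2*5)*2))*(-37) = ((10 + 10*2)/(5 + 10*2))*(-37) = ((10 + 20)/(5 + 20))*(-37) = (30/25)*(-37) = ((1/25)*30)*(-37) = (6/5)*(-37) = -222/5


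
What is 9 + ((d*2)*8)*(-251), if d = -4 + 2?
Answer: 8041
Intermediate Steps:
d = -2
9 + ((d*2)*8)*(-251) = 9 + (-2*2*8)*(-251) = 9 - 4*8*(-251) = 9 - 32*(-251) = 9 + 8032 = 8041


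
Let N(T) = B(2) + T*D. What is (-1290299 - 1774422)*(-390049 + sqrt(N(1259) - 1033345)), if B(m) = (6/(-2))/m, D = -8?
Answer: 1195391361329 - 3064721*I*sqrt(4173674)/2 ≈ 1.1954e+12 - 3.1305e+9*I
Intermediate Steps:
B(m) = -3/m (B(m) = (6*(-1/2))/m = -3/m)
N(T) = -3/2 - 8*T (N(T) = -3/2 + T*(-8) = -3*1/2 - 8*T = -3/2 - 8*T)
(-1290299 - 1774422)*(-390049 + sqrt(N(1259) - 1033345)) = (-1290299 - 1774422)*(-390049 + sqrt((-3/2 - 8*1259) - 1033345)) = -3064721*(-390049 + sqrt((-3/2 - 10072) - 1033345)) = -3064721*(-390049 + sqrt(-20147/2 - 1033345)) = -3064721*(-390049 + sqrt(-2086837/2)) = -3064721*(-390049 + I*sqrt(4173674)/2) = 1195391361329 - 3064721*I*sqrt(4173674)/2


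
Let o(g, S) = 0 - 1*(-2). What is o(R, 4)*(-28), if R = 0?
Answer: -56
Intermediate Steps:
o(g, S) = 2 (o(g, S) = 0 + 2 = 2)
o(R, 4)*(-28) = 2*(-28) = -56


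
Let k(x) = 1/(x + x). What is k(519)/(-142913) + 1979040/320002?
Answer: 146789051926879/23735139383694 ≈ 6.1845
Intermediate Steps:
k(x) = 1/(2*x)
k(519)/(-142913) + 1979040/320002 = ((½)/519)/(-142913) + 1979040/320002 = ((½)*(1/519))*(-1/142913) + 1979040*(1/320002) = (1/1038)*(-1/142913) + 989520/160001 = -1/148343694 + 989520/160001 = 146789051926879/23735139383694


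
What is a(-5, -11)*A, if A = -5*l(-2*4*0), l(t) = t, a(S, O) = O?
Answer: 0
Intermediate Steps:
A = 0 (A = -5*(-2*4)*0 = -(-40)*0 = -5*0 = 0)
a(-5, -11)*A = -11*0 = 0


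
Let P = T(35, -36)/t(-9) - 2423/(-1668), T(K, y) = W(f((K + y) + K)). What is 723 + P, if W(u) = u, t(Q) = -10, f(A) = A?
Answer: 6013579/8340 ≈ 721.05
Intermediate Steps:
T(K, y) = y + 2*K (T(K, y) = (K + y) + K = y + 2*K)
P = -16241/8340 (P = (-36 + 2*35)/(-10) - 2423/(-1668) = (-36 + 70)*(-⅒) - 2423*(-1/1668) = 34*(-⅒) + 2423/1668 = -17/5 + 2423/1668 = -16241/8340 ≈ -1.9474)
723 + P = 723 - 16241/8340 = 6013579/8340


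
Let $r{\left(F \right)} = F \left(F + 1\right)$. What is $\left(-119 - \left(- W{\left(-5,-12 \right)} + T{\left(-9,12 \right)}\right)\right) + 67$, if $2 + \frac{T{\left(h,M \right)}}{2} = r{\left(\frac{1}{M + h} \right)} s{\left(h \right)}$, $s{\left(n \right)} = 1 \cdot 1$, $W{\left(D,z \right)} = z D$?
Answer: $\frac{100}{9} \approx 11.111$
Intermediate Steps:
$W{\left(D,z \right)} = D z$
$s{\left(n \right)} = 1$
$r{\left(F \right)} = F \left(1 + F\right)$
$T{\left(h,M \right)} = -4 + \frac{2 \left(1 + \frac{1}{M + h}\right)}{M + h}$ ($T{\left(h,M \right)} = -4 + 2 \frac{1 + \frac{1}{M + h}}{M + h} 1 = -4 + 2 \frac{1 + \frac{1}{M + h}}{M + h} = -4 + \frac{2 \left(1 + \frac{1}{M + h}\right)}{M + h}$)
$\left(-119 - \left(- W{\left(-5,-12 \right)} + T{\left(-9,12 \right)}\right)\right) + 67 = \left(-119 - \left(-60 + \frac{2 \left(1 + 12 - 9 - 2 \left(12 - 9\right)^{2}\right)}{\left(12 - 9\right)^{2}}\right)\right) + 67 = \left(-119 + \left(60 - \frac{2 \left(1 + 12 - 9 - 2 \cdot 3^{2}\right)}{9}\right)\right) + 67 = \left(-119 + \left(60 - 2 \cdot \frac{1}{9} \left(1 + 12 - 9 - 18\right)\right)\right) + 67 = \left(-119 + \left(60 - 2 \cdot \frac{1}{9} \left(-14\right)\right)\right) + 67 = \left(-119 + \left(60 - - \frac{28}{9}\right)\right) + 67 = \left(-119 + \left(60 + \frac{28}{9}\right)\right) + 67 = \left(-119 + \frac{568}{9}\right) + 67 = - \frac{503}{9} + 67 = \frac{100}{9}$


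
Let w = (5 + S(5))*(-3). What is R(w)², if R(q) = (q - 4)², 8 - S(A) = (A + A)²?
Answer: 4362470401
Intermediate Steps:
S(A) = 8 - 4*A² (S(A) = 8 - (A + A)² = 8 - (2*A)² = 8 - 4*A²)
w = 261 (w = (5 + (8 - 4*5²))*(-3) = (5 + (8 - 4*25))*(-3) = (5 + (8 - 100))*(-3) = (5 - 92)*(-3) = -87*(-3) = 261)
R(q) = (-4 + q)²
R(w)² = ((-4 + 261)²)² = (257²)² = 66049² = 4362470401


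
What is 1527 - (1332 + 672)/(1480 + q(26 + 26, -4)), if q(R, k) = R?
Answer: 584340/383 ≈ 1525.7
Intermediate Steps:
1527 - (1332 + 672)/(1480 + q(26 + 26, -4)) = 1527 - (1332 + 672)/(1480 + (26 + 26)) = 1527 - 2004/(1480 + 52) = 1527 - 2004/1532 = 1527 - 1*501/383 = 1527 - 501/383 = 584340/383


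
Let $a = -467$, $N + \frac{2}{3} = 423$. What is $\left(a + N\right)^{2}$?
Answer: $\frac{17956}{9} \approx 1995.1$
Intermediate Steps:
$N = \frac{1267}{3}$ ($N = - \frac{2}{3} + 423 = \frac{1267}{3} \approx 422.33$)
$\left(a + N\right)^{2} = \left(-467 + \frac{1267}{3}\right)^{2} = \left(- \frac{134}{3}\right)^{2} = \frac{17956}{9}$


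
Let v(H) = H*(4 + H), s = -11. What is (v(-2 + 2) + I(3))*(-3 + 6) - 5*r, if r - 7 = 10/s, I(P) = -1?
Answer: -368/11 ≈ -33.455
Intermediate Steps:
r = 67/11 (r = 7 + 10/(-11) = 7 + 10*(-1/11) = 7 - 10/11 = 67/11 ≈ 6.0909)
(v(-2 + 2) + I(3))*(-3 + 6) - 5*r = ((-2 + 2)*(4 + (-2 + 2)) - 1)*(-3 + 6) - 5*67/11 = (0*(4 + 0) - 1)*3 - 335/11 = (0*4 - 1)*3 - 335/11 = (0 - 1)*3 - 335/11 = -1*3 - 335/11 = -3 - 335/11 = -368/11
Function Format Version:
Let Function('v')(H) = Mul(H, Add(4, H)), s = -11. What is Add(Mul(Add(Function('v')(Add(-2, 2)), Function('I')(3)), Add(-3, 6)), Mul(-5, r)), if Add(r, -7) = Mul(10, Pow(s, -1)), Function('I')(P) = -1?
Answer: Rational(-368, 11) ≈ -33.455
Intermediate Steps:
r = Rational(67, 11) (r = Add(7, Mul(10, Pow(-11, -1))) = Add(7, Mul(10, Rational(-1, 11))) = Add(7, Rational(-10, 11)) = Rational(67, 11) ≈ 6.0909)
Add(Mul(Add(Function('v')(Add(-2, 2)), Function('I')(3)), Add(-3, 6)), Mul(-5, r)) = Add(Mul(Add(Mul(Add(-2, 2), Add(4, Add(-2, 2))), -1), Add(-3, 6)), Mul(-5, Rational(67, 11))) = Add(Mul(Add(Mul(0, Add(4, 0)), -1), 3), Rational(-335, 11)) = Add(Mul(Add(Mul(0, 4), -1), 3), Rational(-335, 11)) = Add(Mul(Add(0, -1), 3), Rational(-335, 11)) = Add(Mul(-1, 3), Rational(-335, 11)) = Add(-3, Rational(-335, 11)) = Rational(-368, 11)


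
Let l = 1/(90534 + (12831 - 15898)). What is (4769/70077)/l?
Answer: 8875109/1491 ≈ 5952.5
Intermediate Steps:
l = 1/87467 (l = 1/(90534 - 3067) = 1/87467 ≈ 1.1433e-5)
(4769/70077)/l = (4769/70077)/(1/87467) = (4769*(1/70077))*87467 = (4769/70077)*87467 = 8875109/1491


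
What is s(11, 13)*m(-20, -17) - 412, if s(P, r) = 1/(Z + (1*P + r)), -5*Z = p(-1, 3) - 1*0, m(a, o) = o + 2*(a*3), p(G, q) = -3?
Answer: -51361/123 ≈ -417.57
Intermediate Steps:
m(a, o) = o + 6*a (m(a, o) = o + 2*(3*a) = o + 6*a)
Z = ⅗ (Z = -(-3 - 1*0)/5 = -(-3 + 0)/5 = -⅕*(-3) = ⅗ ≈ 0.60000)
s(P, r) = 1/(⅗ + P + r) (s(P, r) = 1/(⅗ + (1*P + r)) = 1/(⅗ + (P + r)) = 1/(⅗ + P + r))
s(11, 13)*m(-20, -17) - 412 = (5/(3 + 5*11 + 5*13))*(-17 + 6*(-20)) - 412 = (5/(3 + 55 + 65))*(-17 - 120) - 412 = (5/123)*(-137) - 412 = -685/123 - 412 = -51361/123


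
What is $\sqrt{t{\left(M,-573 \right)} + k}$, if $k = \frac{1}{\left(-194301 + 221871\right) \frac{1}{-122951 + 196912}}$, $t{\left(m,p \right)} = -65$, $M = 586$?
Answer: $\frac{i \sqrt{47367713730}}{27570} \approx 7.8941 i$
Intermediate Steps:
$k = \frac{73961}{27570}$ ($k = \frac{1}{27570 \cdot \frac{1}{73961}} = \frac{1}{\frac{27570}{73961}} = \frac{73961}{27570} \approx 2.6827$)
$\sqrt{t{\left(M,-573 \right)} + k} = \sqrt{-65 + \frac{73961}{27570}} = \sqrt{- \frac{1718089}{27570}} = \frac{i \sqrt{47367713730}}{27570}$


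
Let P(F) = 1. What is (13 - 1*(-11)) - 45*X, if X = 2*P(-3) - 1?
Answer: -21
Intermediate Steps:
X = 1 (X = 2*1 - 1 = 2 - 1 = 1)
(13 - 1*(-11)) - 45*X = (13 - 1*(-11)) - 45*1 = (13 + 11) - 45 = 24 - 45 = -21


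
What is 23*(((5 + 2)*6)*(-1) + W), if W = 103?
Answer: 1403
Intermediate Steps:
23*(((5 + 2)*6)*(-1) + W) = 23*(((5 + 2)*6)*(-1) + 103) = 23*((7*6)*(-1) + 103) = 23*(42*(-1) + 103) = 23*(-42 + 103) = 23*61 = 1403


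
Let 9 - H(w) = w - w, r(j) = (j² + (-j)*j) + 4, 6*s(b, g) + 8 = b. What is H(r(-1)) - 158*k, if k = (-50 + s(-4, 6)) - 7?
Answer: 9331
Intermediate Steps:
s(b, g) = -4/3 + b/6
r(j) = 4 (r(j) = (j² - j²) + 4 = 0 + 4 = 4)
k = -59 (k = (-50 + (-4/3 + (⅙)*(-4))) - 7 = (-50 + (-4/3 - ⅔)) - 7 = (-50 - 2) - 7 = -52 - 7 = -59)
H(w) = 9 (H(w) = 9 - (w - w) = 9 - 1*0 = 9 + 0 = 9)
H(r(-1)) - 158*k = 9 - 158*(-59) = 9 + 9322 = 9331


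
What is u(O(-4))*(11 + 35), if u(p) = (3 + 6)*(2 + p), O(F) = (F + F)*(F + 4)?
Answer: 828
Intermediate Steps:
O(F) = 2*F*(4 + F) (O(F) = (2*F)*(4 + F) = 2*F*(4 + F))
u(p) = 18 + 9*p (u(p) = 9*(2 + p) = 18 + 9*p)
u(O(-4))*(11 + 35) = (18 + 9*(2*(-4)*(4 - 4)))*(11 + 35) = (18 + 9*(2*(-4)*0))*46 = (18 + 9*0)*46 = (18 + 0)*46 = 18*46 = 828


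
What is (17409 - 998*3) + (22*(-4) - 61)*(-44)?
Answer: 20971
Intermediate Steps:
(17409 - 998*3) + (22*(-4) - 61)*(-44) = (17409 - 2994) + (-88 - 61)*(-44) = 14415 - 149*(-44) = 14415 + 6556 = 20971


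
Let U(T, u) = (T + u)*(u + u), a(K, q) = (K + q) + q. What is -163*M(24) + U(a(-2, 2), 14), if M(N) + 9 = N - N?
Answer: 1915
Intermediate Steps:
a(K, q) = K + 2*q
U(T, u) = 2*u*(T + u) (U(T, u) = (T + u)*(2*u) = 2*u*(T + u))
M(N) = -9 (M(N) = -9 + (N - N) = -9 + 0 = -9)
-163*M(24) + U(a(-2, 2), 14) = -163*(-9) + 2*14*((-2 + 2*2) + 14) = 1467 + 2*14*((-2 + 4) + 14) = 1467 + 2*14*(2 + 14) = 1467 + 2*14*16 = 1467 + 448 = 1915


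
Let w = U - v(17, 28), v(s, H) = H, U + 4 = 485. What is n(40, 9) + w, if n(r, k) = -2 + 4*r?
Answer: 611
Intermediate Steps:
U = 481 (U = -4 + 485 = 481)
w = 453 (w = 481 - 1*28 = 481 - 28 = 453)
n(40, 9) + w = (-2 + 4*40) + 453 = (-2 + 160) + 453 = 158 + 453 = 611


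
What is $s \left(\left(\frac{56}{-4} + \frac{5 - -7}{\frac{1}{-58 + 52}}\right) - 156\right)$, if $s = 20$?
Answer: $-4840$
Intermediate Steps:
$s \left(\left(\frac{56}{-4} + \frac{5 - -7}{\frac{1}{-58 + 52}}\right) - 156\right) = 20 \left(\left(\frac{56}{-4} + \frac{5 - -7}{\frac{1}{-58 + 52}}\right) - 156\right) = 20 \left(\left(56 \left(- \frac{1}{4}\right) + \frac{5 + 7}{\frac{1}{-6}}\right) - 156\right) = 20 \left(\left(-14 + \frac{12}{- \frac{1}{6}}\right) - 156\right) = 20 \left(\left(-14 + 12 \left(-6\right)\right) - 156\right) = 20 \left(\left(-14 - 72\right) - 156\right) = 20 \left(-86 - 156\right) = 20 \left(-242\right) = -4840$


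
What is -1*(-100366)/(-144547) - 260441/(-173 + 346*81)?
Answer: -40441459425/4026067591 ≈ -10.045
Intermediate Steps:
-1*(-100366)/(-144547) - 260441/(-173 + 346*81) = 100366*(-1/144547) - 260441/(-173 + 28026) = -100366/144547 - 260441/27853 = -40441459425/4026067591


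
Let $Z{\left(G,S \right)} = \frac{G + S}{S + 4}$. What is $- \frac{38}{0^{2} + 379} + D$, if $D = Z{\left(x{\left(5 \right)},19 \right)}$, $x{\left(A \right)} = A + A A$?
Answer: $\frac{17697}{8717} \approx 2.0302$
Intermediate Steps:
$x{\left(A \right)} = A + A^{2}$
$Z{\left(G,S \right)} = \frac{G + S}{4 + S}$
$D = \frac{49}{23}$ ($D = \frac{5 \left(1 + 5\right) + 19}{4 + 19} = \frac{5 \cdot 6 + 19}{23} = \frac{30 + 19}{23} = \frac{1}{23} \cdot 49 = \frac{49}{23} \approx 2.1304$)
$- \frac{38}{0^{2} + 379} + D = - \frac{38}{0^{2} + 379} + \frac{49}{23} = - \frac{38}{0 + 379} + \frac{49}{23} = - \frac{38}{379} + \frac{49}{23} = \frac{17697}{8717}$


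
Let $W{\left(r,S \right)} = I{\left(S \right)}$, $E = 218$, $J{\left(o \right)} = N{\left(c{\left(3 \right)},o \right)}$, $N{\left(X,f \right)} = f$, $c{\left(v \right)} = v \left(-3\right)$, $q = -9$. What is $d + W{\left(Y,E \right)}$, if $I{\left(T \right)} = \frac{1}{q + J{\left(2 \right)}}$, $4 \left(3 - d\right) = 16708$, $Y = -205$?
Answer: $- \frac{29219}{7} \approx -4174.1$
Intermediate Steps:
$c{\left(v \right)} = - 3 v$
$J{\left(o \right)} = o$
$d = -4174$ ($d = 3 - 4177 = -4174$)
$I{\left(T \right)} = - \frac{1}{7}$ ($I{\left(T \right)} = \frac{1}{-9 + 2} = \frac{1}{-7} = - \frac{1}{7}$)
$W{\left(r,S \right)} = - \frac{1}{7}$
$d + W{\left(Y,E \right)} = -4174 - \frac{1}{7} = - \frac{29219}{7}$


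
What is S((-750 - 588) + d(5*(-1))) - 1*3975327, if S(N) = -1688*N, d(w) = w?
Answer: -1708343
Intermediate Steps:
S((-750 - 588) + d(5*(-1))) - 1*3975327 = -1688*((-750 - 588) + 5*(-1)) - 1*3975327 = -1688*(-1338 - 5) - 3975327 = -1688*(-1343) - 3975327 = 2266984 - 3975327 = -1708343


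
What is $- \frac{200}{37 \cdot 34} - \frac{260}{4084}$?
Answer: $- \frac{142985}{642209} \approx -0.22265$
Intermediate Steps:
$- \frac{200}{37 \cdot 34} - \frac{260}{4084} = - \frac{200}{1258} - \frac{65}{1021} = \left(-200\right) \frac{1}{1258} - \frac{65}{1021} = - \frac{100}{629} - \frac{65}{1021} = - \frac{142985}{642209}$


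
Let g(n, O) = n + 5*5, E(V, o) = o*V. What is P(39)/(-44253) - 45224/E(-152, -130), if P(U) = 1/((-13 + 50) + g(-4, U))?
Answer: -3627352648/1584921195 ≈ -2.2887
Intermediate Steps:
E(V, o) = V*o
g(n, O) = 25 + n (g(n, O) = n + 25 = 25 + n)
P(U) = 1/58 (P(U) = 1/((-13 + 50) + (25 - 4)) = 1/(37 + 21) = 1/58)
P(39)/(-44253) - 45224/E(-152, -130) = (1/58)/(-44253) - 45224/((-152*(-130))) = (1/58)*(-1/44253) - 45224/19760 = -1/2566674 - 45224*1/19760 = -1/2566674 - 5653/2470 = -3627352648/1584921195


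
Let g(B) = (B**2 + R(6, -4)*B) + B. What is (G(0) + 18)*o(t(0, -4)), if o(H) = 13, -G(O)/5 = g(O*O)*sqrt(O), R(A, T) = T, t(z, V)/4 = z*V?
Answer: 234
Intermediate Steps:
t(z, V) = 4*V*z (t(z, V) = 4*(z*V) = 4*(V*z) = 4*V*z)
g(B) = B**2 - 3*B (g(B) = (B**2 - 4*B) + B = B**2 - 3*B)
G(O) = -5*O**(5/2)*(-3 + O**2) (G(O) = -5*(O*O)*(-3 + O*O)*sqrt(O) = -5*O**2*(-3 + O**2)*sqrt(O) = -5*O**(5/2)*(-3 + O**2))
(G(0) + 18)*o(t(0, -4)) = (5*0**(5/2)*(3 - 1*0**2) + 18)*13 = (5*0*(3 - 1*0) + 18)*13 = (5*0*(3 + 0) + 18)*13 = (5*0*3 + 18)*13 = (0 + 18)*13 = 18*13 = 234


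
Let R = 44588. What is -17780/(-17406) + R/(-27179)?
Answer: -146428054/236538837 ≈ -0.61904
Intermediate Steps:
-17780/(-17406) + R/(-27179) = -17780/(-17406) + 44588/(-27179) = -17780*(-1/17406) + 44588*(-1/27179) = 8890/8703 - 44588/27179 = -146428054/236538837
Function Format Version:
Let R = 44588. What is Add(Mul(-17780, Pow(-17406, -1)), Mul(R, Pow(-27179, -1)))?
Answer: Rational(-146428054, 236538837) ≈ -0.61904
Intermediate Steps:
Add(Mul(-17780, Pow(-17406, -1)), Mul(R, Pow(-27179, -1))) = Add(Mul(-17780, Pow(-17406, -1)), Mul(44588, Pow(-27179, -1))) = Add(Mul(-17780, Rational(-1, 17406)), Mul(44588, Rational(-1, 27179))) = Add(Rational(8890, 8703), Rational(-44588, 27179)) = Rational(-146428054, 236538837)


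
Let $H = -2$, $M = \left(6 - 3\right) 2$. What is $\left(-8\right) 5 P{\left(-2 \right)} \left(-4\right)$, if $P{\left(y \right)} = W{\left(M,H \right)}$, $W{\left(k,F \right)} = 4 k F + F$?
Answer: $-8000$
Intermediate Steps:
$M = 6$ ($M = 3 \cdot 2 = 6$)
$W{\left(k,F \right)} = F + 4 F k$ ($W{\left(k,F \right)} = 4 F k + F = F + 4 F k$)
$P{\left(y \right)} = -50$ ($P{\left(y \right)} = - 2 \left(1 + 4 \cdot 6\right) = - 2 \left(1 + 24\right) = \left(-2\right) 25 = -50$)
$\left(-8\right) 5 P{\left(-2 \right)} \left(-4\right) = \left(-8\right) 5 \left(\left(-50\right) \left(-4\right)\right) = \left(-40\right) 200 = -8000$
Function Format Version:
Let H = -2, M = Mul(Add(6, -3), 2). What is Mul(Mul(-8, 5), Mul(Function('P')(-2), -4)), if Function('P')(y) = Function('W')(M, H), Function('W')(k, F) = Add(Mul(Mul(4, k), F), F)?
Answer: -8000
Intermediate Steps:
M = 6 (M = Mul(3, 2) = 6)
Function('W')(k, F) = Add(F, Mul(4, F, k)) (Function('W')(k, F) = Add(Mul(4, F, k), F) = Add(F, Mul(4, F, k)))
Function('P')(y) = -50 (Function('P')(y) = Mul(-2, Add(1, Mul(4, 6))) = Mul(-2, Add(1, 24)) = Mul(-2, 25) = -50)
Mul(Mul(-8, 5), Mul(Function('P')(-2), -4)) = Mul(Mul(-8, 5), Mul(-50, -4)) = Mul(-40, 200) = -8000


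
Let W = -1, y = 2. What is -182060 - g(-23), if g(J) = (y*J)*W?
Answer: -182106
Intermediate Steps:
g(J) = -2*J (g(J) = (2*J)*(-1) = -2*J)
-182060 - g(-23) = -182060 - (-2)*(-23) = -182060 - 1*46 = -182060 - 46 = -182106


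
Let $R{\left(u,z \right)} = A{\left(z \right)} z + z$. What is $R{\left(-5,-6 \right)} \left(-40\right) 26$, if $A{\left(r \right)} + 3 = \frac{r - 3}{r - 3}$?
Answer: $-6240$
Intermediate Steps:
$A{\left(r \right)} = -2$ ($A{\left(r \right)} = -3 + \frac{r - 3}{r - 3} = -3 + \frac{-3 + r}{r - 3} = -3 + \frac{-3 + r}{-3 + r} = -3 + 1 = -2$)
$R{\left(u,z \right)} = - z$ ($R{\left(u,z \right)} = - 2 z + z = - z$)
$R{\left(-5,-6 \right)} \left(-40\right) 26 = \left(-1\right) \left(-6\right) \left(-40\right) 26 = 6 \left(-40\right) 26 = \left(-240\right) 26 = -6240$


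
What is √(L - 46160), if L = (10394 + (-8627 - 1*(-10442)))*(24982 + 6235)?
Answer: √381082193 ≈ 19521.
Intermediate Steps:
L = 381128353 (L = (10394 + (-8627 + 10442))*31217 = (10394 + 1815)*31217 = 12209*31217 = 381128353)
√(L - 46160) = √(381128353 - 46160) = √381082193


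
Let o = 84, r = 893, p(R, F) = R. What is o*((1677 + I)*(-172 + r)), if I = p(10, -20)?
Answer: 102171468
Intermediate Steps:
I = 10
o*((1677 + I)*(-172 + r)) = 84*((1677 + 10)*(-172 + 893)) = 84*(1687*721) = 84*1216327 = 102171468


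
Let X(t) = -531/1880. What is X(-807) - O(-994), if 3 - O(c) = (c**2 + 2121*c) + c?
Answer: -2107922331/1880 ≈ -1.1212e+6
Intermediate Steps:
X(t) = -531/1880 (X(t) = -531*1/1880 = -531/1880)
O(c) = 3 - c**2 - 2122*c (O(c) = 3 - ((c**2 + 2121*c) + c) = 3 - (c**2 + 2122*c) = 3 + (-c**2 - 2122*c) = 3 - c**2 - 2122*c)
X(-807) - O(-994) = -531/1880 - (3 - 1*(-994)**2 - 2122*(-994)) = -531/1880 - (3 - 1*988036 + 2109268) = -531/1880 - (3 - 988036 + 2109268) = -531/1880 - 1*1121235 = -531/1880 - 1121235 = -2107922331/1880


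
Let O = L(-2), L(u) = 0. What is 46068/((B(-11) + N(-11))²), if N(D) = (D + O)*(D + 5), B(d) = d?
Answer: 4188/275 ≈ 15.229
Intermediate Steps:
O = 0
N(D) = D*(5 + D) (N(D) = (D + 0)*(D + 5) = D*(5 + D))
46068/((B(-11) + N(-11))²) = 46068/((-11 - 11*(5 - 11))²) = 46068/((-11 - 11*(-6))²) = 46068/((-11 + 66)²) = 46068/(55²) = 46068/3025 = 46068*(1/3025) = 4188/275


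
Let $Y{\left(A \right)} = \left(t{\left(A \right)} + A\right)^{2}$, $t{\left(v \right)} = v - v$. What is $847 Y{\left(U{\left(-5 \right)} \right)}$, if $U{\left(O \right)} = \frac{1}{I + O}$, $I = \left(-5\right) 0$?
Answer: $\frac{847}{25} \approx 33.88$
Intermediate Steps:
$t{\left(v \right)} = 0$
$I = 0$
$U{\left(O \right)} = \frac{1}{O}$ ($U{\left(O \right)} = \frac{1}{0 + O} = \frac{1}{O}$)
$Y{\left(A \right)} = A^{2}$ ($Y{\left(A \right)} = \left(0 + A\right)^{2} = A^{2}$)
$847 Y{\left(U{\left(-5 \right)} \right)} = 847 \left(\frac{1}{-5}\right)^{2} = 847 \left(- \frac{1}{5}\right)^{2} = 847 \cdot \frac{1}{25} = \frac{847}{25}$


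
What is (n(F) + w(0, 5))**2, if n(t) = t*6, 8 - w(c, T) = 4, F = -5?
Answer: 676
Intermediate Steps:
w(c, T) = 4 (w(c, T) = 8 - 1*4 = 8 - 4 = 4)
n(t) = 6*t
(n(F) + w(0, 5))**2 = (6*(-5) + 4)**2 = (-30 + 4)**2 = (-26)**2 = 676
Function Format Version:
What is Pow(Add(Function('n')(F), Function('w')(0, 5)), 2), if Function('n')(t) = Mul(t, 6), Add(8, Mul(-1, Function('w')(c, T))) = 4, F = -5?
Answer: 676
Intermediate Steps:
Function('w')(c, T) = 4 (Function('w')(c, T) = Add(8, Mul(-1, 4)) = Add(8, -4) = 4)
Function('n')(t) = Mul(6, t)
Pow(Add(Function('n')(F), Function('w')(0, 5)), 2) = Pow(Add(Mul(6, -5), 4), 2) = Pow(Add(-30, 4), 2) = Pow(-26, 2) = 676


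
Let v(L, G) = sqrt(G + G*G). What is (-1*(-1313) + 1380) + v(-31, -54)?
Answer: 2693 + 3*sqrt(318) ≈ 2746.5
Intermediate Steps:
v(L, G) = sqrt(G + G**2)
(-1*(-1313) + 1380) + v(-31, -54) = (-1*(-1313) + 1380) + sqrt(-54*(1 - 54)) = (1313 + 1380) + sqrt(-54*(-53)) = 2693 + sqrt(2862) = 2693 + 3*sqrt(318)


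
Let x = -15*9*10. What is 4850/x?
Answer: -97/27 ≈ -3.5926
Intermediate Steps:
x = -1350 (x = -135*10 = -1350)
4850/x = 4850/(-1350) = 4850*(-1/1350) = -97/27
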